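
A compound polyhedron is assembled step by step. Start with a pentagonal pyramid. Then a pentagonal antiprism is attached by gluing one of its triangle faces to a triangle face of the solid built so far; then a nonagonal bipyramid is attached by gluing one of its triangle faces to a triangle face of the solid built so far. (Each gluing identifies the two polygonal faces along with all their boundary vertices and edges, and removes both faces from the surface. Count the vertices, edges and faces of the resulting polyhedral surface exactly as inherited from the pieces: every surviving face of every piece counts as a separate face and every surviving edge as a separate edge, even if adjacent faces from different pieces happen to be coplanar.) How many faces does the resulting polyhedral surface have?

A pentagonal pyramid: V=6, E=10, F=6.
Attach a pentagonal antiprism (V=10, E=20, F=12) along a 3-gon: merge 3 vertices and 3 edges, delete both glued faces → V=13, E=27, F=16.
Attach a nonagonal bipyramid (V=11, E=27, F=18) along a 3-gon: merge 3 vertices and 3 edges, delete both glued faces → V=21, E=51, F=32.
Check: V − E + F = 21 − 51 + 32 = 2.

32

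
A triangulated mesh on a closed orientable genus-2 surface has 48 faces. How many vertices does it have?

χ = 2 − 2·2 = -2, and every face is a triangle so 3F = 2E.
E = 3·48/2 = 72. Then V = -2 + E − F = -2 + 72 − 48 = 22.

22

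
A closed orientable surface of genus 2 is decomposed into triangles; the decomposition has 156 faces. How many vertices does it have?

76

χ = 2 − 2·2 = -2, and every face is a triangle so 3F = 2E.
E = 3·156/2 = 234. Then V = -2 + E − F = -2 + 234 − 156 = 76.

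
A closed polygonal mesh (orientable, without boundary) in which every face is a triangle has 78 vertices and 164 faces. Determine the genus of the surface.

3

Every face is a triangle, so 2E = 3·164 = 492, giving E = 246.
χ = V − E + F = 78 − 246 + 164 = -4.
For a closed orientable surface χ = 2 − 2g, so g = (2 − (-4))/2 = 3.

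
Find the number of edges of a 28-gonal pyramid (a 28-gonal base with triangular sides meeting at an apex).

A pyramid on an n-gon base has one n-gon and n triangles: V = 28 + 1 = 29, E = 2·28 = 56, F = 28 + 1 = 29.

56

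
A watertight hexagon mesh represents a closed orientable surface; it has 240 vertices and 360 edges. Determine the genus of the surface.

1

Every face is a hexagon and each edge borders two faces, so 6F = 2·360, giving F = 120.
χ = V − E + F = 240 − 360 + 120 = 0.
For a closed orientable surface χ = 2 − 2g, so g = (2 − (0))/2 = 1.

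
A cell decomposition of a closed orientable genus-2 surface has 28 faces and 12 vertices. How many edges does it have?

For a closed orientable surface of genus 2, χ = 2 − 2·2 = -2.
E = V + F − (-2) = 12 + 28 − (-2) = 42.

42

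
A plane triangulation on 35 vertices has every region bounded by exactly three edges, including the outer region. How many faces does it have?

66

In a plane triangulation 3F = 2E and V − E + F = 2, so F = 2V − 4 = 2·35 − 4 = 66.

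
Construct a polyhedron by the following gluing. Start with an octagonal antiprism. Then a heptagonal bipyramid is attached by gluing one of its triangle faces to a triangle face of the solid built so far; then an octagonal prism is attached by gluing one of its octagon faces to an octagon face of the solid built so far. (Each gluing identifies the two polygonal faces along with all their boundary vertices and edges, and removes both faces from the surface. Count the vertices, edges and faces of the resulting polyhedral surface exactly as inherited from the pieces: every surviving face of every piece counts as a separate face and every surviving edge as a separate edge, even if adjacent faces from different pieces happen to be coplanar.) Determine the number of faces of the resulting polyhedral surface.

An octagonal antiprism: V=16, E=32, F=18.
Attach a heptagonal bipyramid (V=9, E=21, F=14) along a 3-gon: merge 3 vertices and 3 edges, delete both glued faces → V=22, E=50, F=30.
Attach an octagonal prism (V=16, E=24, F=10) along an 8-gon: merge 8 vertices and 8 edges, delete both glued faces → V=30, E=66, F=38.
Check: V − E + F = 30 − 66 + 38 = 2.

38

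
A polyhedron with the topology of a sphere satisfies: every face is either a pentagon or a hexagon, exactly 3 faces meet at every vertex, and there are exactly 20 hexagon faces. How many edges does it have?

Let x be the number of pentagons; then F = 20 + x.
Edge–face incidences: 2E = 6·20 + 5·x = 120 + 5x.
Every vertex has degree 3, so 3V = 2E.
Euler: V − E + F = 2 ⇒ (2E)/3 − E + (20 + x) = 2.
Multiply by 6: 2·(2E) − 3·(2E) + 6·(20 + x) = 12, i.e. 120 + 6x − (120 + 5x) = 12.
Collecting terms: x = 12.
Then 2E = 120 + 5·12 = 180, so E = 90, V = 2E/3 = 60, F = 20 + 12 = 32.

90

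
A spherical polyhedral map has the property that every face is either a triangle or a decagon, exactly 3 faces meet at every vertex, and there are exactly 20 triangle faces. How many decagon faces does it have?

Let x be the number of decagons; then F = 20 + x.
Edge–face incidences: 2E = 3·20 + 10·x = 60 + 10x.
Every vertex has degree 3, so 3V = 2E.
Euler: V − E + F = 2 ⇒ (2E)/3 − E + (20 + x) = 2.
Multiply by 6: 2·(2E) − 3·(2E) + 6·(20 + x) = 12, i.e. 120 + 6x − (60 + 10x) = 12.
Collecting terms: −4x + 60 = 12, so −4x = −48, so x = 12.
Then 2E = 60 + 10·12 = 180, so E = 90, V = 2E/3 = 60, F = 20 + 12 = 32.

12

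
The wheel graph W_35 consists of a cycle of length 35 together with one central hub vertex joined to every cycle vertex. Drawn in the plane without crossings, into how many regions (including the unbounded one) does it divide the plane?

W_35 has V = 35 + 1 = 36 vertices and E = 2·35 = 70 edges.
By Euler's formula F = 2 − V + E = 2 − 36 + 70 = 36.

36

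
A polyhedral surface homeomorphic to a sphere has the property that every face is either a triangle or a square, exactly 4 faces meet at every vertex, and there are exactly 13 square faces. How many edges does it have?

Let x be the number of triangles; then F = 13 + x.
Edge–face incidences: 2E = 4·13 + 3·x = 52 + 3x.
Every vertex has degree 4, so 4V = 2E.
Euler: V − E + F = 2 ⇒ (2E)/4 − E + (13 + x) = 2.
Multiply by 8: 2·(2E) − 4·(2E) + 8·(13 + x) = 16, i.e. 104 + 8x − 2·(52 + 3x) = 16.
Collecting terms: 2x = 16, so x = 8.
Then 2E = 52 + 3·8 = 76, so E = 38, V = 2E/4 = 19, F = 13 + 8 = 21.

38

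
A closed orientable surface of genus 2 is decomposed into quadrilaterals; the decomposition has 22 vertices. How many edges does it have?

χ = 2 − 2·2 = -2, and every face is a square so 4F = 2E.
V − E + F = -2 with E = 4F/2 gives 22 − (4/2 − 1)·F = -2, so F = 24 and E = 48.

48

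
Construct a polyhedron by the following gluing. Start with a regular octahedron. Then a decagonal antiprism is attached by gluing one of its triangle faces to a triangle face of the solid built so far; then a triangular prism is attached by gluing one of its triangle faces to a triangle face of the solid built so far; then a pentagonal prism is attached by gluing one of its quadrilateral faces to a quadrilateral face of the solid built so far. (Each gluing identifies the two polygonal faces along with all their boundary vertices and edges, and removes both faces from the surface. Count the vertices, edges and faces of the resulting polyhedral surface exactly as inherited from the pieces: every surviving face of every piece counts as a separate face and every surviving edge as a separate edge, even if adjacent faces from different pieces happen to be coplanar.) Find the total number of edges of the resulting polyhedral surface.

66

A regular octahedron: V=6, E=12, F=8.
Attach a decagonal antiprism (V=20, E=40, F=22) along a 3-gon: merge 3 vertices and 3 edges, delete both glued faces → V=23, E=49, F=28.
Attach a triangular prism (V=6, E=9, F=5) along a 3-gon: merge 3 vertices and 3 edges, delete both glued faces → V=26, E=55, F=31.
Attach a pentagonal prism (V=10, E=15, F=7) along a 4-gon: merge 4 vertices and 4 edges, delete both glued faces → V=32, E=66, F=36.
Check: V − E + F = 32 − 66 + 36 = 2.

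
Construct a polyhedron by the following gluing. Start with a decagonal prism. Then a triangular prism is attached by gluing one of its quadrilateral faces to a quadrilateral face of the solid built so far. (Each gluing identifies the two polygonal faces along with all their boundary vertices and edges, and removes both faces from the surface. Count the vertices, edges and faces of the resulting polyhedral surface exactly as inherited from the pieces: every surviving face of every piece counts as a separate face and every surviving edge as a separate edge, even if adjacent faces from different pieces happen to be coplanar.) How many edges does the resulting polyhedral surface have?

35

A decagonal prism: V=20, E=30, F=12.
Attach a triangular prism (V=6, E=9, F=5) along a 4-gon: merge 4 vertices and 4 edges, delete both glued faces → V=22, E=35, F=15.
Check: V − E + F = 22 − 35 + 15 = 2.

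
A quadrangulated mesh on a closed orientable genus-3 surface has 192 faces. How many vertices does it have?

χ = 2 − 2·3 = -4, and every face is a square so 4F = 2E.
E = 4·192/2 = 384. Then V = -4 + E − F = -4 + 384 − 192 = 188.

188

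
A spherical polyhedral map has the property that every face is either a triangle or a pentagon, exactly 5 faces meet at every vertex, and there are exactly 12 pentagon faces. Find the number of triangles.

Let x be the number of triangles; then F = 12 + x.
Edge–face incidences: 2E = 5·12 + 3·x = 60 + 3x.
Every vertex has degree 5, so 5V = 2E.
Euler: V − E + F = 2 ⇒ (2E)/5 − E + (12 + x) = 2.
Multiply by 10: 2·(2E) − 5·(2E) + 10·(12 + x) = 20, i.e. 120 + 10x − 3·(60 + 3x) = 20.
Collecting terms: x − 60 = 20, so x = 80.
Then 2E = 60 + 3·80 = 300, so E = 150, V = 2E/5 = 60, F = 12 + 80 = 92.

80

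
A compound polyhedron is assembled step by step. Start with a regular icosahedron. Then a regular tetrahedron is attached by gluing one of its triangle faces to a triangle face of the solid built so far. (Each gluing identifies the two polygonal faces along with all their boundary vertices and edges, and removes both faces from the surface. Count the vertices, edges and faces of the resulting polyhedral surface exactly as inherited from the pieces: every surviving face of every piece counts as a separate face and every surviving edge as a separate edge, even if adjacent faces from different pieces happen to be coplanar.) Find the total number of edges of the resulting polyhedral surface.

33

A regular icosahedron: V=12, E=30, F=20.
Attach a regular tetrahedron (V=4, E=6, F=4) along a 3-gon: merge 3 vertices and 3 edges, delete both glued faces → V=13, E=33, F=22.
Check: V − E + F = 13 − 33 + 22 = 2.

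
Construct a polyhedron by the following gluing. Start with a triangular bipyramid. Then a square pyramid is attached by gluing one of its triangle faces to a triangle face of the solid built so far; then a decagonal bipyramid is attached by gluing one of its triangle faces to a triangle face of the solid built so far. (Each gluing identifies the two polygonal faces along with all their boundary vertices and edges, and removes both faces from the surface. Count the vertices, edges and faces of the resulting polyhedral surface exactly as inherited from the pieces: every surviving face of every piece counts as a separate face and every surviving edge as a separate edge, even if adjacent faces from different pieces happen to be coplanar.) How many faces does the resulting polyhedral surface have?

27

A triangular bipyramid: V=5, E=9, F=6.
Attach a square pyramid (V=5, E=8, F=5) along a 3-gon: merge 3 vertices and 3 edges, delete both glued faces → V=7, E=14, F=9.
Attach a decagonal bipyramid (V=12, E=30, F=20) along a 3-gon: merge 3 vertices and 3 edges, delete both glued faces → V=16, E=41, F=27.
Check: V − E + F = 16 − 41 + 27 = 2.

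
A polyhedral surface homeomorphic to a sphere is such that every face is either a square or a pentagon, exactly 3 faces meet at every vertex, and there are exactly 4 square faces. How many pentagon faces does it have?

4

Let x be the number of pentagons; then F = 4 + x.
Edge–face incidences: 2E = 4·4 + 5·x = 16 + 5x.
Every vertex has degree 3, so 3V = 2E.
Euler: V − E + F = 2 ⇒ (2E)/3 − E + (4 + x) = 2.
Multiply by 6: 2·(2E) − 3·(2E) + 6·(4 + x) = 12, i.e. 24 + 6x − (16 + 5x) = 12.
Collecting terms: x + 8 = 12, so x = 4.
Then 2E = 16 + 5·4 = 36, so E = 18, V = 2E/3 = 12, F = 4 + 4 = 8.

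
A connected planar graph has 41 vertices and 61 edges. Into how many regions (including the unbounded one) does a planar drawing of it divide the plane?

Euler's formula for a connected plane graph: V − E + F = 2, so F = 2 − 41 + 61 = 22.

22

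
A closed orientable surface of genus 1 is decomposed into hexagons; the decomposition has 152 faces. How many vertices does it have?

304

χ = 2 − 2·1 = 0, and every face is a hexagon so 6F = 2E.
E = 6·152/2 = 456. Then V = 0 + E − F = 0 + 456 − 152 = 304.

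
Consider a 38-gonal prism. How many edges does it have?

A prism on an n-gon has two n-gon bases and n rectangular sides: V = 2·38 = 76, E = 3·38 = 114, F = 38 + 2 = 40.
Check: V − E + F = 76 − 114 + 40 = 2.

114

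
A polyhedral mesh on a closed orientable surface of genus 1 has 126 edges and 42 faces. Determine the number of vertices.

For a closed orientable surface of genus 1, χ = 2 − 2·1 = 0.
V = 0 + E − F = 0 + 126 − 42 = 84.

84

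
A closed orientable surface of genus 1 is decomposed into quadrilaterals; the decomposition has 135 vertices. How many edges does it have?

χ = 2 − 2·1 = 0, and every face is a square so 4F = 2E.
V − E + F = 0 with E = 4F/2 gives 135 − (4/2 − 1)·F = 0, so F = 135 and E = 270.

270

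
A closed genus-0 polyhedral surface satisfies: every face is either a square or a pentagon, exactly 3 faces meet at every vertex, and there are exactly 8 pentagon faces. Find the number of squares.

2

Let x be the number of squares; then F = 8 + x.
Edge–face incidences: 2E = 5·8 + 4·x = 40 + 4x.
Every vertex has degree 3, so 3V = 2E.
Euler: V − E + F = 2 ⇒ (2E)/3 − E + (8 + x) = 2.
Multiply by 6: 2·(2E) − 3·(2E) + 6·(8 + x) = 12, i.e. 48 + 6x − (40 + 4x) = 12.
Collecting terms: 2x + 8 = 12, so 2x = 4, so x = 2.
Then 2E = 40 + 4·2 = 48, so E = 24, V = 2E/3 = 16, F = 8 + 2 = 10.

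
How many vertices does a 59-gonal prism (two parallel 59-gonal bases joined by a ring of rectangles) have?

A prism on an n-gon has two n-gon bases and n rectangular sides: V = 2·59 = 118, E = 3·59 = 177, F = 59 + 2 = 61.

118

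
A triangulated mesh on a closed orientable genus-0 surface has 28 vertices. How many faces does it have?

52

χ = 2 − 2·0 = 2, and every face is a triangle so 3F = 2E.
V − E + F = 2 with E = 3F/2 gives 28 − (3/2 − 1)·F = 2, so F = 52 and E = 78.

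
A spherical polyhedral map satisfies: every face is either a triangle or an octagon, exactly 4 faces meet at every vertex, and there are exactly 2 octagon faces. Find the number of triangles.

16

Let x be the number of triangles; then F = 2 + x.
Edge–face incidences: 2E = 8·2 + 3·x = 16 + 3x.
Every vertex has degree 4, so 4V = 2E.
Euler: V − E + F = 2 ⇒ (2E)/4 − E + (2 + x) = 2.
Multiply by 8: 2·(2E) − 4·(2E) + 8·(2 + x) = 16, i.e. 16 + 8x − 2·(16 + 3x) = 16.
Collecting terms: 2x − 16 = 16, so 2x = 32, so x = 16.
Then 2E = 16 + 3·16 = 64, so E = 32, V = 2E/4 = 16, F = 2 + 16 = 18.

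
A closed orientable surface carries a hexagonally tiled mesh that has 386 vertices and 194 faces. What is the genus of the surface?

2

Every face is a hexagon, so 2E = 6·194 = 1164, giving E = 582.
χ = V − E + F = 386 − 582 + 194 = -2.
For a closed orientable surface χ = 2 − 2g, so g = (2 − (-2))/2 = 2.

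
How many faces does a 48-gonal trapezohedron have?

96

The n-trapezohedron (dual of the n-antiprism) has V = 2·48 + 2 = 98, E = 4·48 = 192, F = 2·48 = 96.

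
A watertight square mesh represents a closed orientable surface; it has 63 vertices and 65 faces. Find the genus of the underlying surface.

2

Every face is a square, so 2E = 4·65 = 260, giving E = 130.
χ = V − E + F = 63 − 130 + 65 = -2.
For a closed orientable surface χ = 2 − 2g, so g = (2 − (-2))/2 = 2.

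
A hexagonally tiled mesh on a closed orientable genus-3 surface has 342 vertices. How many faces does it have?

χ = 2 − 2·3 = -4, and every face is a hexagon so 6F = 2E.
V − E + F = -4 with E = 6F/2 gives 342 − (6/2 − 1)·F = -4, so F = 173 and E = 519.

173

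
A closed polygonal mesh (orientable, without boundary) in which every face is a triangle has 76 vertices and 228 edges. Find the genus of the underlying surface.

1

Every face is a triangle and each edge borders two faces, so 3F = 2·228, giving F = 152.
χ = V − E + F = 76 − 228 + 152 = 0.
For a closed orientable surface χ = 2 − 2g, so g = (2 − (0))/2 = 1.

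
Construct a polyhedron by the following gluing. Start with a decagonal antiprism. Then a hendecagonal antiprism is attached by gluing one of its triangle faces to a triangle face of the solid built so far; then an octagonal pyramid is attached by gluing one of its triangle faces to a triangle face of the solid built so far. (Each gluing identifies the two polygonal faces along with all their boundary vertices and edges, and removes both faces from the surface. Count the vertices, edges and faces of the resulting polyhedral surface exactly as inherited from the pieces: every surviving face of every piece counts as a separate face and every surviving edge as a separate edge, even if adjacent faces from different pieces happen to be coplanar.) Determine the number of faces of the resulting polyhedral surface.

51

A decagonal antiprism: V=20, E=40, F=22.
Attach a hendecagonal antiprism (V=22, E=44, F=24) along a 3-gon: merge 3 vertices and 3 edges, delete both glued faces → V=39, E=81, F=44.
Attach an octagonal pyramid (V=9, E=16, F=9) along a 3-gon: merge 3 vertices and 3 edges, delete both glued faces → V=45, E=94, F=51.
Check: V − E + F = 45 − 94 + 51 = 2.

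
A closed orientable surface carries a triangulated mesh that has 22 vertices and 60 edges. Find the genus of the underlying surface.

Every face is a triangle and each edge borders two faces, so 3F = 2·60, giving F = 40.
χ = V − E + F = 22 − 60 + 40 = 2.
For a closed orientable surface χ = 2 − 2g, so g = (2 − (2))/2 = 0.

0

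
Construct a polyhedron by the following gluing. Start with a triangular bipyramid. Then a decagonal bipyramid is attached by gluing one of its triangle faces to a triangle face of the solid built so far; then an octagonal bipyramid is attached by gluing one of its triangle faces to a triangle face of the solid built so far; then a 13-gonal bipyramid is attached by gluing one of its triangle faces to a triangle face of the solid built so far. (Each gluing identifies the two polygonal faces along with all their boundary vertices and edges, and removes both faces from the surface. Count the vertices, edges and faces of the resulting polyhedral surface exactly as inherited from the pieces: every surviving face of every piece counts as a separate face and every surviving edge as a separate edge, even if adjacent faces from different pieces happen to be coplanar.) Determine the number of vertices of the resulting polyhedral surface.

33

A triangular bipyramid: V=5, E=9, F=6.
Attach a decagonal bipyramid (V=12, E=30, F=20) along a 3-gon: merge 3 vertices and 3 edges, delete both glued faces → V=14, E=36, F=24.
Attach an octagonal bipyramid (V=10, E=24, F=16) along a 3-gon: merge 3 vertices and 3 edges, delete both glued faces → V=21, E=57, F=38.
Attach a 13-gonal bipyramid (V=15, E=39, F=26) along a 3-gon: merge 3 vertices and 3 edges, delete both glued faces → V=33, E=93, F=62.
Check: V − E + F = 33 − 93 + 62 = 2.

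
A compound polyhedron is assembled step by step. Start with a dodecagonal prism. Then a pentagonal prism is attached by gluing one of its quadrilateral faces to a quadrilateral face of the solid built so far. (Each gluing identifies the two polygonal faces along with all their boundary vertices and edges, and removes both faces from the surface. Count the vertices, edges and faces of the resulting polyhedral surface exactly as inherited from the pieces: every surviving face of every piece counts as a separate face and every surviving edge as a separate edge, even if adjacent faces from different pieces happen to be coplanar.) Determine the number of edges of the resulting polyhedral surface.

47

A dodecagonal prism: V=24, E=36, F=14.
Attach a pentagonal prism (V=10, E=15, F=7) along a 4-gon: merge 4 vertices and 4 edges, delete both glued faces → V=30, E=47, F=19.
Check: V − E + F = 30 − 47 + 19 = 2.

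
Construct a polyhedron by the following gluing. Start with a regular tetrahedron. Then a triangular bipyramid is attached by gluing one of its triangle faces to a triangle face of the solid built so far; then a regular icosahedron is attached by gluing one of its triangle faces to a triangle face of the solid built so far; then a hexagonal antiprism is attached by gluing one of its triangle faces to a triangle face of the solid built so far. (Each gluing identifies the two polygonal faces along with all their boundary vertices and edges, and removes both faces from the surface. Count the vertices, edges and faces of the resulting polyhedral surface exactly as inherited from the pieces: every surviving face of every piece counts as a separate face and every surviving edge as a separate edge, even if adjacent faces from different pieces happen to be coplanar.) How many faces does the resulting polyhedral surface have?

A regular tetrahedron: V=4, E=6, F=4.
Attach a triangular bipyramid (V=5, E=9, F=6) along a 3-gon: merge 3 vertices and 3 edges, delete both glued faces → V=6, E=12, F=8.
Attach a regular icosahedron (V=12, E=30, F=20) along a 3-gon: merge 3 vertices and 3 edges, delete both glued faces → V=15, E=39, F=26.
Attach a hexagonal antiprism (V=12, E=24, F=14) along a 3-gon: merge 3 vertices and 3 edges, delete both glued faces → V=24, E=60, F=38.
Check: V − E + F = 24 − 60 + 38 = 2.

38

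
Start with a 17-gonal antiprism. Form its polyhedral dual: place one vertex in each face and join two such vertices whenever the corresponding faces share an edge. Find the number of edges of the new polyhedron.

The base solid has V = 34, E = 68, F = 36.
The dual swaps V and F and preserves E: V′ = F = 36, E′ = E = 68, F′ = V = 34.

68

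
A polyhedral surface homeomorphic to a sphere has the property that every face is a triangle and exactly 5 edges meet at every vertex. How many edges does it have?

Each face has 3 edges and each edge borders two faces, so 2E = 3F.
Each vertex has degree 5, so 5V = 2E and hence V = 3F/5.
Euler: V − E + F = 2 ⇒ (3F/5) − (3F/2) + F = 2.
Multiply by 10: (6 − 15 + 10)F = 20, i.e. 1F = 20.
So F = 20, E = 3·20/2 = 30, V = 3·20/5 = 12.

30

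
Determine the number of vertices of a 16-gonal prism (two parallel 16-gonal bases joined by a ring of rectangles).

A prism on an n-gon has two n-gon bases and n rectangular sides: V = 2·16 = 32, E = 3·16 = 48, F = 16 + 2 = 18.

32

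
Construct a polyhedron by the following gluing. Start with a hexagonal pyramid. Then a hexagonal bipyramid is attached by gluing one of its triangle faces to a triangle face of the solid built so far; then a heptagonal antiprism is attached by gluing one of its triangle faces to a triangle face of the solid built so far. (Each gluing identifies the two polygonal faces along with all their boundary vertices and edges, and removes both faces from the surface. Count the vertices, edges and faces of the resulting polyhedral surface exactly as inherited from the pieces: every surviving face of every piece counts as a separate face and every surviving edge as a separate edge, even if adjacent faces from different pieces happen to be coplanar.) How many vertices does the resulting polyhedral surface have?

23

A hexagonal pyramid: V=7, E=12, F=7.
Attach a hexagonal bipyramid (V=8, E=18, F=12) along a 3-gon: merge 3 vertices and 3 edges, delete both glued faces → V=12, E=27, F=17.
Attach a heptagonal antiprism (V=14, E=28, F=16) along a 3-gon: merge 3 vertices and 3 edges, delete both glued faces → V=23, E=52, F=31.
Check: V − E + F = 23 − 52 + 31 = 2.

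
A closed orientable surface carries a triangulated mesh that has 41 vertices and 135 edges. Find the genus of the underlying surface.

Every face is a triangle and each edge borders two faces, so 3F = 2·135, giving F = 90.
χ = V − E + F = 41 − 135 + 90 = -4.
For a closed orientable surface χ = 2 − 2g, so g = (2 − (-4))/2 = 3.

3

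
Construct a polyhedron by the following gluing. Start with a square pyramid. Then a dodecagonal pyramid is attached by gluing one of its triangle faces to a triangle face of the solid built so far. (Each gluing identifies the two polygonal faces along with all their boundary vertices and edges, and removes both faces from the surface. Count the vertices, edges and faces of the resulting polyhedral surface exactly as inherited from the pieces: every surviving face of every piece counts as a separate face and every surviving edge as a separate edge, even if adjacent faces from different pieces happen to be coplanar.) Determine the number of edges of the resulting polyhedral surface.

A square pyramid: V=5, E=8, F=5.
Attach a dodecagonal pyramid (V=13, E=24, F=13) along a 3-gon: merge 3 vertices and 3 edges, delete both glued faces → V=15, E=29, F=16.
Check: V − E + F = 15 − 29 + 16 = 2.

29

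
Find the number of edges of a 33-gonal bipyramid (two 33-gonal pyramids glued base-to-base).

99

A bipyramid over an n-gon has 2n triangular faces and n + 2 vertices: V = 33 + 2 = 35, E = 3·33 = 99, F = 2·33 = 66.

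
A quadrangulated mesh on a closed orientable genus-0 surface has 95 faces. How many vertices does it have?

97

χ = 2 − 2·0 = 2, and every face is a square so 4F = 2E.
E = 4·95/2 = 190. Then V = 2 + E − F = 2 + 190 − 95 = 97.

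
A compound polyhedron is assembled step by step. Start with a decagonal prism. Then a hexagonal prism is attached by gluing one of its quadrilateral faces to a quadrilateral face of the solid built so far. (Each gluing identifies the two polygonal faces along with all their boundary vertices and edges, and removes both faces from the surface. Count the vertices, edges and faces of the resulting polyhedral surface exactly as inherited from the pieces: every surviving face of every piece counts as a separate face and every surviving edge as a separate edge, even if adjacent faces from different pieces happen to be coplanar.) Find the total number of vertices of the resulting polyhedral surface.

A decagonal prism: V=20, E=30, F=12.
Attach a hexagonal prism (V=12, E=18, F=8) along a 4-gon: merge 4 vertices and 4 edges, delete both glued faces → V=28, E=44, F=18.
Check: V − E + F = 28 − 44 + 18 = 2.

28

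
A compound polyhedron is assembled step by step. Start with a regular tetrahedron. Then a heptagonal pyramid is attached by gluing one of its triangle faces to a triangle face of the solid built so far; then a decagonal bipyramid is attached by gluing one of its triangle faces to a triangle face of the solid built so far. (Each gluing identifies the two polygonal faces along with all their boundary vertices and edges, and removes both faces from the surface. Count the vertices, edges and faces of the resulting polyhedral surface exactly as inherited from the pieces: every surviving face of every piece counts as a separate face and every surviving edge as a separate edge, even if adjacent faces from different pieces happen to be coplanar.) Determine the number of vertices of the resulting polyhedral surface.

18

A regular tetrahedron: V=4, E=6, F=4.
Attach a heptagonal pyramid (V=8, E=14, F=8) along a 3-gon: merge 3 vertices and 3 edges, delete both glued faces → V=9, E=17, F=10.
Attach a decagonal bipyramid (V=12, E=30, F=20) along a 3-gon: merge 3 vertices and 3 edges, delete both glued faces → V=18, E=44, F=28.
Check: V − E + F = 18 − 44 + 28 = 2.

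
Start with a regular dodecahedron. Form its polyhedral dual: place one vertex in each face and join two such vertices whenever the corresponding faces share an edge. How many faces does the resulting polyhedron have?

20

The base solid has V = 20, E = 30, F = 12.
The dual swaps V and F and preserves E: V′ = F = 12, E′ = E = 30, F′ = V = 20.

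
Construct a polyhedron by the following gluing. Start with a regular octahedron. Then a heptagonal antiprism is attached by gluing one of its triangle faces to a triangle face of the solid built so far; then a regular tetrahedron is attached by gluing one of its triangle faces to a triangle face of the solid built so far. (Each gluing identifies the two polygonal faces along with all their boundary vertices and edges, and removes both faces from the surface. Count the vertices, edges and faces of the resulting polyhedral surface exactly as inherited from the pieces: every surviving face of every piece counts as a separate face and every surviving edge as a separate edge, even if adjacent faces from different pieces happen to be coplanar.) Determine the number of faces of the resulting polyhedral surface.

24

A regular octahedron: V=6, E=12, F=8.
Attach a heptagonal antiprism (V=14, E=28, F=16) along a 3-gon: merge 3 vertices and 3 edges, delete both glued faces → V=17, E=37, F=22.
Attach a regular tetrahedron (V=4, E=6, F=4) along a 3-gon: merge 3 vertices and 3 edges, delete both glued faces → V=18, E=40, F=24.
Check: V − E + F = 18 − 40 + 24 = 2.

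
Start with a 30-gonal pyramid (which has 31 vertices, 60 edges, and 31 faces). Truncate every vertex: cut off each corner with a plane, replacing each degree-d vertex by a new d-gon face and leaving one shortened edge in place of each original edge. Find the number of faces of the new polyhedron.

62

Truncation replaces each original edge-end by a new vertex, so V′ = 2E = 120.
Each original edge survives, and each old vertex of degree d contributes d new edges; summing degrees gives Σd = 2E, so E′ = E + 2E = 3E = 180.
Each original face survives and each original vertex becomes one new face: F′ = F + V = 62.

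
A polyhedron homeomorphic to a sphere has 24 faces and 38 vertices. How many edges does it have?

60

Here V − E + F = 2.
E = V + F − (2) = 38 + 24 − (2) = 60.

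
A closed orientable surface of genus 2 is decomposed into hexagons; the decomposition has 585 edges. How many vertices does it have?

χ = 2 − 2·2 = -2, and every face is a hexagon so 6F = 2E.
F = 2E/6 = 195. Then V = -2 + E − F = -2 + 585 − 195 = 388.

388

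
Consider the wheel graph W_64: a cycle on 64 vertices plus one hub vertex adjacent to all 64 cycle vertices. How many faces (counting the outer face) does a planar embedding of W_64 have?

65

W_64 has V = 64 + 1 = 65 vertices and E = 2·64 = 128 edges.
By Euler's formula F = 2 − V + E = 2 − 65 + 128 = 65.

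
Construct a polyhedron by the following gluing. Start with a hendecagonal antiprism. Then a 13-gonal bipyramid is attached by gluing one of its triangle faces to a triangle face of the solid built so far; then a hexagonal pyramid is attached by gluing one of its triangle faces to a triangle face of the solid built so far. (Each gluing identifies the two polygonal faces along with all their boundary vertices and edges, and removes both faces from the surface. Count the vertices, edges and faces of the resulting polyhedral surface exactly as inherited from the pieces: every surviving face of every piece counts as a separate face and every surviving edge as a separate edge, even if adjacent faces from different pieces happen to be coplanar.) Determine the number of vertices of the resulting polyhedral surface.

38

A hendecagonal antiprism: V=22, E=44, F=24.
Attach a 13-gonal bipyramid (V=15, E=39, F=26) along a 3-gon: merge 3 vertices and 3 edges, delete both glued faces → V=34, E=80, F=48.
Attach a hexagonal pyramid (V=7, E=12, F=7) along a 3-gon: merge 3 vertices and 3 edges, delete both glued faces → V=38, E=89, F=53.
Check: V − E + F = 38 − 89 + 53 = 2.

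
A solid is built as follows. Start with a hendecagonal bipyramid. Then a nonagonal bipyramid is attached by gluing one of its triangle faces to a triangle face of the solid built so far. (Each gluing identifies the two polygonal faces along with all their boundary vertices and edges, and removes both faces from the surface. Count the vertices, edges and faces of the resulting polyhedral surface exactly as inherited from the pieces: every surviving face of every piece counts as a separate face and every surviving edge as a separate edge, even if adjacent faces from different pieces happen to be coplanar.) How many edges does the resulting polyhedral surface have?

A hendecagonal bipyramid: V=13, E=33, F=22.
Attach a nonagonal bipyramid (V=11, E=27, F=18) along a 3-gon: merge 3 vertices and 3 edges, delete both glued faces → V=21, E=57, F=38.
Check: V − E + F = 21 − 57 + 38 = 2.

57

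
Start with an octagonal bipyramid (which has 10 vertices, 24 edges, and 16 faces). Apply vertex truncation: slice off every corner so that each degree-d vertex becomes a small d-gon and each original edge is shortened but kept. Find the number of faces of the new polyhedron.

26

Truncation replaces each original edge-end by a new vertex, so V′ = 2E = 48.
Each original edge survives, and each old vertex of degree d contributes d new edges; summing degrees gives Σd = 2E, so E′ = E + 2E = 3E = 72.
Each original face survives and each original vertex becomes one new face: F′ = F + V = 26.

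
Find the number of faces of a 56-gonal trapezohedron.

The n-trapezohedron (dual of the n-antiprism) has V = 2·56 + 2 = 114, E = 4·56 = 224, F = 2·56 = 112.
Check: V − E + F = 114 − 224 + 112 = 2.

112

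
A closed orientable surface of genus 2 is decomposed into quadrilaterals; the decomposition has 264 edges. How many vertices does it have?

χ = 2 − 2·2 = -2, and every face is a square so 4F = 2E.
F = 2E/4 = 132. Then V = -2 + E − F = -2 + 264 − 132 = 130.

130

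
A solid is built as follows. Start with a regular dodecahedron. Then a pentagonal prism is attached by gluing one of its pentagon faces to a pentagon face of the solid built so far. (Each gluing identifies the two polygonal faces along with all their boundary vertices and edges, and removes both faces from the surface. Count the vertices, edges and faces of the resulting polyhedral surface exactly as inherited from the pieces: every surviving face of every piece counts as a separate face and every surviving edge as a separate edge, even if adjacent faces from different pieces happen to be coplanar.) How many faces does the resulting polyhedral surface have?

A regular dodecahedron: V=20, E=30, F=12.
Attach a pentagonal prism (V=10, E=15, F=7) along a 5-gon: merge 5 vertices and 5 edges, delete both glued faces → V=25, E=40, F=17.
Check: V − E + F = 25 − 40 + 17 = 2.

17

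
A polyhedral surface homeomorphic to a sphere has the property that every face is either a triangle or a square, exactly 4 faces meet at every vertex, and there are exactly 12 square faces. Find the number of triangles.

Let x be the number of triangles; then F = 12 + x.
Edge–face incidences: 2E = 4·12 + 3·x = 48 + 3x.
Every vertex has degree 4, so 4V = 2E.
Euler: V − E + F = 2 ⇒ (2E)/4 − E + (12 + x) = 2.
Multiply by 8: 2·(2E) − 4·(2E) + 8·(12 + x) = 16, i.e. 96 + 8x − 2·(48 + 3x) = 16.
Collecting terms: 2x = 16, so x = 8.
Then 2E = 48 + 3·8 = 72, so E = 36, V = 2E/4 = 18, F = 12 + 8 = 20.

8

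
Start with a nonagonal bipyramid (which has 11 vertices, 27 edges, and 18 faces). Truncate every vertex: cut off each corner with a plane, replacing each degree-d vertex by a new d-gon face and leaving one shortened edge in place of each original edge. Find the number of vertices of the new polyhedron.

54

Truncation replaces each original edge-end by a new vertex, so V′ = 2E = 54.
Each original edge survives, and each old vertex of degree d contributes d new edges; summing degrees gives Σd = 2E, so E′ = E + 2E = 3E = 81.
Each original face survives and each original vertex becomes one new face: F′ = F + V = 29.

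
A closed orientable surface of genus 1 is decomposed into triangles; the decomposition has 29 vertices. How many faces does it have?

χ = 2 − 2·1 = 0, and every face is a triangle so 3F = 2E.
V − E + F = 0 with E = 3F/2 gives 29 − (3/2 − 1)·F = 0, so F = 58 and E = 87.

58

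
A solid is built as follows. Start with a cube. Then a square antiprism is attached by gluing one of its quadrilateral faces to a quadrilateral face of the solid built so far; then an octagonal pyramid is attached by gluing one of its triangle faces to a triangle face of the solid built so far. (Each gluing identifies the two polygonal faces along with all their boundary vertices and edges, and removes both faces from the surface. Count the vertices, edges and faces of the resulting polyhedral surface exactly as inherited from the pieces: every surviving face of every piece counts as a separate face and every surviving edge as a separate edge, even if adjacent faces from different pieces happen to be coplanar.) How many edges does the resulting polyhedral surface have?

A cube: V=8, E=12, F=6.
Attach a square antiprism (V=8, E=16, F=10) along a 4-gon: merge 4 vertices and 4 edges, delete both glued faces → V=12, E=24, F=14.
Attach an octagonal pyramid (V=9, E=16, F=9) along a 3-gon: merge 3 vertices and 3 edges, delete both glued faces → V=18, E=37, F=21.
Check: V − E + F = 18 − 37 + 21 = 2.

37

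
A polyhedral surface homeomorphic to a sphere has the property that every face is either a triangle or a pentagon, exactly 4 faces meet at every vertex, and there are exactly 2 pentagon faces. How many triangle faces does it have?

10

Let x be the number of triangles; then F = 2 + x.
Edge–face incidences: 2E = 5·2 + 3·x = 10 + 3x.
Every vertex has degree 4, so 4V = 2E.
Euler: V − E + F = 2 ⇒ (2E)/4 − E + (2 + x) = 2.
Multiply by 8: 2·(2E) − 4·(2E) + 8·(2 + x) = 16, i.e. 16 + 8x − 2·(10 + 3x) = 16.
Collecting terms: 2x − 4 = 16, so 2x = 20, so x = 10.
Then 2E = 10 + 3·10 = 40, so E = 20, V = 2E/4 = 10, F = 2 + 10 = 12.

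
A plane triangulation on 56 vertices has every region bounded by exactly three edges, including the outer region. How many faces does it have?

108

In a plane triangulation 3F = 2E and V − E + F = 2, so F = 2V − 4 = 2·56 − 4 = 108.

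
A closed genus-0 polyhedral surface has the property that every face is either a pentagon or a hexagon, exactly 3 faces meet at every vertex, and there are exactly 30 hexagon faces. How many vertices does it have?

80

Let x be the number of pentagons; then F = 30 + x.
Edge–face incidences: 2E = 6·30 + 5·x = 180 + 5x.
Every vertex has degree 3, so 3V = 2E.
Euler: V − E + F = 2 ⇒ (2E)/3 − E + (30 + x) = 2.
Multiply by 6: 2·(2E) − 3·(2E) + 6·(30 + x) = 12, i.e. 180 + 6x − (180 + 5x) = 12.
Collecting terms: x = 12.
Then 2E = 180 + 5·12 = 240, so E = 120, V = 2E/3 = 80, F = 30 + 12 = 42.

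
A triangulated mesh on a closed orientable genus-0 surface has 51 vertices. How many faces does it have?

98

χ = 2 − 2·0 = 2, and every face is a triangle so 3F = 2E.
V − E + F = 2 with E = 3F/2 gives 51 − (3/2 − 1)·F = 2, so F = 98 and E = 147.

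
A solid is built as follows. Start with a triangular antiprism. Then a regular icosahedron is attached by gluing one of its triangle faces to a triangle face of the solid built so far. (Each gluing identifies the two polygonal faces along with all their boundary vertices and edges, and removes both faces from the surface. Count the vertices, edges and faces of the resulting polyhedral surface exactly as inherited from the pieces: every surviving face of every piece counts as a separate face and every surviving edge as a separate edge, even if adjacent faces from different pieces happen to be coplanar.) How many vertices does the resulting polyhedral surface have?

A triangular antiprism: V=6, E=12, F=8.
Attach a regular icosahedron (V=12, E=30, F=20) along a 3-gon: merge 3 vertices and 3 edges, delete both glued faces → V=15, E=39, F=26.
Check: V − E + F = 15 − 39 + 26 = 2.

15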